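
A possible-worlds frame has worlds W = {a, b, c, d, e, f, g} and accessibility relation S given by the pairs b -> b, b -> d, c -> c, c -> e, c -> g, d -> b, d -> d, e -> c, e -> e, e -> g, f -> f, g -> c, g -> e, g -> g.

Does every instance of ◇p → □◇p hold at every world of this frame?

By correspondence theory, 5 is valid on a frame iff S is Euclidean.
Euclidean: yes — any two successors of a common world are S-related.

Yes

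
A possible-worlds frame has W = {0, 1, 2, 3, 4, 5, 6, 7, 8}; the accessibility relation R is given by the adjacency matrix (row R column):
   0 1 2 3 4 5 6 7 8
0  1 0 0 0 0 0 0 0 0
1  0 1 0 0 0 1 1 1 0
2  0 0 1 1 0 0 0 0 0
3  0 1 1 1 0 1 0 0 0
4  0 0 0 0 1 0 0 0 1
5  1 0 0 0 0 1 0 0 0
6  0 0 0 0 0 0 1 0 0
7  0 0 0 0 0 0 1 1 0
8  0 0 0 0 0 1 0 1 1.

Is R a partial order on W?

Reflexive: yes — every world is R-related to itself.
Transitive: no — 1 R 5 and 5 R 0, but not 1 R 0.
Antisymmetric: no — 2 R 3 and 3 R 2 with 2 ≠ 3.
So R is not a partial order.

No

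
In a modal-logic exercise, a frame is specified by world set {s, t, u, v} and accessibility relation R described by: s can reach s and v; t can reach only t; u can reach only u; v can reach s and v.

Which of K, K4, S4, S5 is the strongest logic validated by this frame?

Transitive (axiom 4): yes — every two-step R-path is closed by a direct edge.
Reflexive (axiom T): yes — every world is R-related to itself.
Euclidean (axiom 5): yes — any two successors of a common world are R-related.
So F validates K, K4, S4, S5. The strongest is S5.

S5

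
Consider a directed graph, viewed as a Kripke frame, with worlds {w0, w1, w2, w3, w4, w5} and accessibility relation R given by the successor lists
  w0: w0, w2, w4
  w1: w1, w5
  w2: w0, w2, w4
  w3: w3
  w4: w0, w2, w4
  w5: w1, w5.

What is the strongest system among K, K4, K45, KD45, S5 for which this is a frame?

S5

Transitive (axiom 4): yes — every two-step R-path is closed by a direct edge.
Euclidean (axiom 5): yes — any two successors of a common world are R-related.
Serial (axiom D): yes — every world has a successor (e.g. w0 R w0).
Reflexive (axiom T): yes — every world is R-related to itself.
So F validates K, K4, K45, KD45, S5. The strongest is S5.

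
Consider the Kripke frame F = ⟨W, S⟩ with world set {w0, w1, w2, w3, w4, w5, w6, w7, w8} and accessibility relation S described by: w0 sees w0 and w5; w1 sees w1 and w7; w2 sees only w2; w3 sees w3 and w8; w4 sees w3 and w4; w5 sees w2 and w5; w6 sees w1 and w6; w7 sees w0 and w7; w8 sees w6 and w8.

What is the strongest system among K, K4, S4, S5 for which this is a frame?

Transitive (axiom 4): no — w0 S w5 and w5 S w2, but not w0 S w2.
Reflexive (axiom T): yes — every world is S-related to itself.
Euclidean (axiom 5): no — w0 S w5 and w0 S w0, but not w5 S w0.
So F validates K; K4 would additionally require S to be transitive. The strongest is K.

K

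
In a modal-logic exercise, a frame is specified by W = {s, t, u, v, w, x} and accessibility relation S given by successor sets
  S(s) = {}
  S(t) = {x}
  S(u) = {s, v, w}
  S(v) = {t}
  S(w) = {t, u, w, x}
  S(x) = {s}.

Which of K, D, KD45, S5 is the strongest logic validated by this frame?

Serial (axiom D): no — s has no S-successor.
Euclidean (axiom 5): no — u S s and u S v, but not s S v.
Transitive (axiom 4): no — t S x and x S s, but not t S s.
Reflexive (axiom T): no — s is not related to itself.
So F validates K; D would additionally require S to be serial. The strongest is K.

K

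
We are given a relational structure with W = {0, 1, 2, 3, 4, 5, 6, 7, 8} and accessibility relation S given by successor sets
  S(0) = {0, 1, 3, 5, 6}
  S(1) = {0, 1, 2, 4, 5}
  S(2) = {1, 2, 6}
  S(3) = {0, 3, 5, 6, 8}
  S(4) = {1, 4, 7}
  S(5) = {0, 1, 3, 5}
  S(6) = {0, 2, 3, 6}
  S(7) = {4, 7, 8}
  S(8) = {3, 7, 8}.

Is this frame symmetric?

Yes

Symmetric: yes — every pair in S has its reverse in S.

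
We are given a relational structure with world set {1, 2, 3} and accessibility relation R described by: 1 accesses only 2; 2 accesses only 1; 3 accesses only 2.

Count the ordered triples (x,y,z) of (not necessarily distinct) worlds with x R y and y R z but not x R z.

Enumerating: (1,2,1), (2,1,2), (3,2,1).

3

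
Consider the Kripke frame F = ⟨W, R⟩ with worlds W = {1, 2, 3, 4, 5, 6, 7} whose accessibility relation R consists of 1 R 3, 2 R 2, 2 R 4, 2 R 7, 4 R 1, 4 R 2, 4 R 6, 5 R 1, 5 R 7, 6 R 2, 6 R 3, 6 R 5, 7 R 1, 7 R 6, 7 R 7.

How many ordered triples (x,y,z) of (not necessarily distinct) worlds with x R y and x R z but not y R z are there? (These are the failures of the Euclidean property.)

Enumerating: (1,3,3), (2,4,4), (2,4,7), (2,7,2), (2,7,4), (4,1,1), (4,1,2), (4,1,6), (4,2,1), (4,2,6), (4,6,1), (4,6,6), … and 16 more.
Total: 28.

28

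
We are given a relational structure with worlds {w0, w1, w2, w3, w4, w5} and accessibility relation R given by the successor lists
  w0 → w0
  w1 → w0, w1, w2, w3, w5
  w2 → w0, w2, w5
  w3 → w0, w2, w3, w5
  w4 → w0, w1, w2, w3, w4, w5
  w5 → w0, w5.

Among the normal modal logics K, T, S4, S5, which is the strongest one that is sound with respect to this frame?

S4

Reflexive (axiom T): yes — every world is R-related to itself.
Transitive (axiom 4): yes — every two-step R-path is closed by a direct edge.
Euclidean (axiom 5): no — w1 R w0 and w1 R w2, but not w0 R w2.
So F validates K, T, S4; S5 would additionally require R to be Euclidean. The strongest is S4.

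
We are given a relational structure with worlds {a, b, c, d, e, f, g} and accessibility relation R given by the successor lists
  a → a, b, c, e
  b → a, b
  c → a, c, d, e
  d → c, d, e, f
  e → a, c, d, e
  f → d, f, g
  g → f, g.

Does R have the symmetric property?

Yes

Symmetric: yes — every pair in R has its reverse in R.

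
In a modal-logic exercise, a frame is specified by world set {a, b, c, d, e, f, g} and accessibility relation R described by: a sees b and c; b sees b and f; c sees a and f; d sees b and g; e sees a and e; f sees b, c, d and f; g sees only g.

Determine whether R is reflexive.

Reflexive: no — a is not related to itself.

No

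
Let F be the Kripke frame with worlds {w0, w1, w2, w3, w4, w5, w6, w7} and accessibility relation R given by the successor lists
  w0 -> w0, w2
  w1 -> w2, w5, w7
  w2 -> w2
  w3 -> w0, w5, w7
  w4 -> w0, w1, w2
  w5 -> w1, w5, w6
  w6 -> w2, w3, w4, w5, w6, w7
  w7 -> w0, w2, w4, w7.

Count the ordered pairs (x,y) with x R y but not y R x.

16

Enumerating: (w0,w2), (w1,w2), (w1,w7), (w3,w0), (w3,w5), (w3,w7), (w4,w0), (w4,w1), (w4,w2), (w6,w2), (w6,w3), (w6,w4), (w6,w7), (w7,w0), (w7,w2), (w7,w4).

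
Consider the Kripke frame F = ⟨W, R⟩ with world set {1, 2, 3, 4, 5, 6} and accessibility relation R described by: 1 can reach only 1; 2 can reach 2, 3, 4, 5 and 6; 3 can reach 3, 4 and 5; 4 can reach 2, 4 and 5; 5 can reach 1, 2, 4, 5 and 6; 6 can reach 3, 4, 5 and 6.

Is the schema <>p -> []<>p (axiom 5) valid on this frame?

By correspondence theory, 5 is valid on a frame iff R is Euclidean.
Euclidean: no — 2 R 3 and 2 R 6, but not 3 R 6.

No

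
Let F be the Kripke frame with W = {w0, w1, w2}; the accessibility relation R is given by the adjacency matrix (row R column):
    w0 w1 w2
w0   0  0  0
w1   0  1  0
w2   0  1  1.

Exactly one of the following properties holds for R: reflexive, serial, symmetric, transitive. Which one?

Reflexive: no — w0 is not related to itself.
Serial: no — w0 has no R-successor.
Symmetric: no — w2 R w1 but not w1 R w2.
Transitive: yes — every two-step R-path is closed by a direct edge.
Only transitive holds.

transitive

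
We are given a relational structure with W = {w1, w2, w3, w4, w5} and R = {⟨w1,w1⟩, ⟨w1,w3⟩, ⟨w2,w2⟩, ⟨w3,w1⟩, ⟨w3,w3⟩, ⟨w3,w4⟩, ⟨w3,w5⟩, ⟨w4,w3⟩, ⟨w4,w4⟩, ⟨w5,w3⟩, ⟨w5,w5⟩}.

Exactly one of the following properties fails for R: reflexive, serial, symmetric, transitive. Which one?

Reflexive: yes — every world is R-related to itself.
Serial: yes — every world has a successor (e.g. w1 R w1).
Symmetric: yes — every pair in R has its reverse in R.
Transitive: no — w1 R w3 and w3 R w4, but not w1 R w4.
Only transitive fails.

transitive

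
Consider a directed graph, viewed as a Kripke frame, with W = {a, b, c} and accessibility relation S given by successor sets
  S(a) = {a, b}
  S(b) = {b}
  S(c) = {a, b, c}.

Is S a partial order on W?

Yes

Reflexive: yes — every world is S-related to itself.
Transitive: yes — every two-step S-path is closed by a direct edge.
Antisymmetric: yes — no distinct pair is related both ways.
So S is a partial order.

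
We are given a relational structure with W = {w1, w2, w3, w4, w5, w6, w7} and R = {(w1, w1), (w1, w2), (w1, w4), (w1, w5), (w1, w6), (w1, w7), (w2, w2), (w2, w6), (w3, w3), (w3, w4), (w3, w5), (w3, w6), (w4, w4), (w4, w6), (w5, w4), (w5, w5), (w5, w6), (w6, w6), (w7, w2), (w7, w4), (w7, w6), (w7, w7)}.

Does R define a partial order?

Reflexive: yes — every world is R-related to itself.
Transitive: yes — every two-step R-path is closed by a direct edge.
Antisymmetric: yes — no distinct pair is related both ways.
So R is a partial order.

Yes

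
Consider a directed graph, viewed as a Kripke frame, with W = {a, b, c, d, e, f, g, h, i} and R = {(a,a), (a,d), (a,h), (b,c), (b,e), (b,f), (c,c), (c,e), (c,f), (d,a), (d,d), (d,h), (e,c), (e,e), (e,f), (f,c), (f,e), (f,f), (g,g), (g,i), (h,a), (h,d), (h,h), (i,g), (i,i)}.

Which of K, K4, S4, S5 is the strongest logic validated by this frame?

K4

Transitive (axiom 4): yes — every two-step R-path is closed by a direct edge.
Reflexive (axiom T): no — b is not related to itself.
Euclidean (axiom 5): yes — any two successors of a common world are R-related.
So F validates K, K4; S4 would additionally require R to be reflexive. The strongest is K4.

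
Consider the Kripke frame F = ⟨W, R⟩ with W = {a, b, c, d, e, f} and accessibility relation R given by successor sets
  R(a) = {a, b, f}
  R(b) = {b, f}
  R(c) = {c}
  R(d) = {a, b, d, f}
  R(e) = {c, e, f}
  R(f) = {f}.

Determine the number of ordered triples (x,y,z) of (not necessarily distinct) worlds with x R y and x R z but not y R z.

14

Enumerating: (a,b,a), (a,f,a), (a,f,b), (b,f,b), (d,a,d), (d,b,a), (d,b,d), (d,f,a), (d,f,b), (d,f,d), (e,c,e), (e,c,f), (e,f,c), (e,f,e).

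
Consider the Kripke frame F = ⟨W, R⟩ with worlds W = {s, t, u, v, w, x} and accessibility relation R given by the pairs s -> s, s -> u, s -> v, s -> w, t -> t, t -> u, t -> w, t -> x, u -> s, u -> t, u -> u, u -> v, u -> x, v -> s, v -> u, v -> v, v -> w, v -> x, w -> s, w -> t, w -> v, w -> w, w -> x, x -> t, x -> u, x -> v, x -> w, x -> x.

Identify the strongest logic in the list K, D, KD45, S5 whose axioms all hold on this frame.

Serial (axiom D): yes — every world has a successor (e.g. s R s).
Euclidean (axiom 5): no — s R u and s R w, but not u R w.
Transitive (axiom 4): no — s R u and u R t, but not s R t.
Reflexive (axiom T): yes — every world is R-related to itself.
So F validates K, D; KD45 would additionally require R to be Euclidean and transitive. The strongest is D.

D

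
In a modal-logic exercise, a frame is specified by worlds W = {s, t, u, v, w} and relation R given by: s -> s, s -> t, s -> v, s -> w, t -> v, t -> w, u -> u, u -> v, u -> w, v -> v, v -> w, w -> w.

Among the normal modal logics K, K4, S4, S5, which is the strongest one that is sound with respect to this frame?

K4

Transitive (axiom 4): yes — every two-step R-path is closed by a direct edge.
Reflexive (axiom T): no — t is not related to itself.
Euclidean (axiom 5): no — s R v and s R t, but not v R t.
So F validates K, K4; S4 would additionally require R to be reflexive. The strongest is K4.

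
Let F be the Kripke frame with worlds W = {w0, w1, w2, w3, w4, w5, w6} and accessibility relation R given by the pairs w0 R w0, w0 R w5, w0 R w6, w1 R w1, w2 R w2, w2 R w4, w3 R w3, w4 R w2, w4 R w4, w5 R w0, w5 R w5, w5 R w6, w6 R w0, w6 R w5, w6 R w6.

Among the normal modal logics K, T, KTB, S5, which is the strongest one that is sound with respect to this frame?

Reflexive (axiom T): yes — every world is R-related to itself.
Symmetric (axiom B): yes — every pair in R has its reverse in R.
Euclidean (axiom 5): yes — any two successors of a common world are R-related.
So F validates K, T, KTB, S5. The strongest is S5.

S5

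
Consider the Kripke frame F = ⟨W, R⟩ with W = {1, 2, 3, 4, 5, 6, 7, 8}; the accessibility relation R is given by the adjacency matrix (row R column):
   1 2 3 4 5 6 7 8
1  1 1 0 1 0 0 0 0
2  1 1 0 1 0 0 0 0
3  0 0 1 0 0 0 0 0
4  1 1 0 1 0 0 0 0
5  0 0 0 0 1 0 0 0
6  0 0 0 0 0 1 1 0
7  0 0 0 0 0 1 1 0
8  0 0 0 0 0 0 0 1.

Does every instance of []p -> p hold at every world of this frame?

Yes

Axiom T corresponds to the accessibility relation being reflexive.
Reflexive: yes — every world is R-related to itself.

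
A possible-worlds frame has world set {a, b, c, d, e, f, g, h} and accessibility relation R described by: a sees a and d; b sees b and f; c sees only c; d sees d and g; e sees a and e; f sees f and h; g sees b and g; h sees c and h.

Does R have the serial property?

Serial: yes — every world has a successor (e.g. a R a).

Yes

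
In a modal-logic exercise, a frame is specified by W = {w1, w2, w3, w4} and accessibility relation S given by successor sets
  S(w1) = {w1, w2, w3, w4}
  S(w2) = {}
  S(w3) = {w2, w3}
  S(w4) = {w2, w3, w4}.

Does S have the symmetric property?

No

Symmetric: no — w1 S w2 but not w2 S w1.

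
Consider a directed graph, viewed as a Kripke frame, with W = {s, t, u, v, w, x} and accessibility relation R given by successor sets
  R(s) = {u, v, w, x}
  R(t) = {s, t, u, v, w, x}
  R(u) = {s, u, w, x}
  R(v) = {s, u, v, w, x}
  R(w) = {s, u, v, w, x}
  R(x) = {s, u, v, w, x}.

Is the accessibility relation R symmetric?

Symmetric: no — t R s but not s R t.

No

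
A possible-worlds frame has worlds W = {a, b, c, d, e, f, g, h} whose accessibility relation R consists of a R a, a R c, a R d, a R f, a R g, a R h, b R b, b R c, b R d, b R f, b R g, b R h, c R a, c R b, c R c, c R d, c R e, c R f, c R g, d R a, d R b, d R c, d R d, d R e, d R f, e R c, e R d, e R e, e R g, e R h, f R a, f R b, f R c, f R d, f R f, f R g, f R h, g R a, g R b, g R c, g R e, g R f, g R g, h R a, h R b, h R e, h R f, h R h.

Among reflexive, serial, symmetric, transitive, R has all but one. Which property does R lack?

Reflexive: yes — every world is R-related to itself.
Serial: yes — every world has a successor (e.g. a R a).
Symmetric: yes — every pair in R has its reverse in R.
Transitive: no — a R c and c R b, but not a R b.
Only transitive fails.

transitive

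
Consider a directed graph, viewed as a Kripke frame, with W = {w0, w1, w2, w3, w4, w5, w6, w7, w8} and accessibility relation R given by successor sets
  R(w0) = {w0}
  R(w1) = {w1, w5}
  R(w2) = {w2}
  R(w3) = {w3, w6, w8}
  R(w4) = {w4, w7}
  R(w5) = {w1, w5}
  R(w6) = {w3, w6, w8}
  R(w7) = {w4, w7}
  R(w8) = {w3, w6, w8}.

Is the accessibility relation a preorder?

Yes

Reflexive: yes — every world is R-related to itself.
Transitive: yes — every two-step R-path is closed by a direct edge.
So R is a preorder.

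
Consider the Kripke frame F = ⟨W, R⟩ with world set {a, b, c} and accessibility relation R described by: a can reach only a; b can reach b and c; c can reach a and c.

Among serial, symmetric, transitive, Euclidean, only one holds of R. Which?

serial

Serial: yes — every world has a successor (e.g. a R a).
Symmetric: no — b R c but not c R b.
Transitive: no — b R c and c R a, but not b R a.
Euclidean: no — b R c and b R b, but not c R b.
Only serial holds.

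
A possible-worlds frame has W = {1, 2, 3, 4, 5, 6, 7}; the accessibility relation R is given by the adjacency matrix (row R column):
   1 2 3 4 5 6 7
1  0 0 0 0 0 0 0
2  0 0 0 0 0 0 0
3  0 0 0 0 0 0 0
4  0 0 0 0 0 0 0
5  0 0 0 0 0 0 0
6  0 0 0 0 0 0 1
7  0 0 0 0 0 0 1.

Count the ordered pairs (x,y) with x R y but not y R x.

Enumerating: (6,7).

1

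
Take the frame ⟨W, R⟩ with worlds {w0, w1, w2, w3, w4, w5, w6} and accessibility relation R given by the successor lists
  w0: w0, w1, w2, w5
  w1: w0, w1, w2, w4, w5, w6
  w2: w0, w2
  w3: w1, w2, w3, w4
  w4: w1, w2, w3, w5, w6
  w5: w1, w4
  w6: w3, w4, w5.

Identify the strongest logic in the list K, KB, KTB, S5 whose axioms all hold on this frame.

K

Symmetric (axiom B): no — w0 R w5 but not w5 R w0.
Reflexive (axiom T): no — w4 is not related to itself.
Euclidean (axiom 5): no — w0 R w2 and w0 R w1, but not w2 R w1.
So F validates K; KB would additionally require R to be symmetric. The strongest is K.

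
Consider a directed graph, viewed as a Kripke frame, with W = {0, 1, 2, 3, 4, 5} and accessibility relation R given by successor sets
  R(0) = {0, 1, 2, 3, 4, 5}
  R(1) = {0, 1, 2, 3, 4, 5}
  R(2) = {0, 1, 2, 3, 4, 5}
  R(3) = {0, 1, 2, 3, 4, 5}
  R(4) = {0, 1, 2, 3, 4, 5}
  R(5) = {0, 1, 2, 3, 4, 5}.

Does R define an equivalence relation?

Yes

Reflexive: yes — every world is R-related to itself.
Symmetric: yes — every pair in R has its reverse in R.
Transitive: yes — every two-step R-path is closed by a direct edge.
So R is an equivalence relation.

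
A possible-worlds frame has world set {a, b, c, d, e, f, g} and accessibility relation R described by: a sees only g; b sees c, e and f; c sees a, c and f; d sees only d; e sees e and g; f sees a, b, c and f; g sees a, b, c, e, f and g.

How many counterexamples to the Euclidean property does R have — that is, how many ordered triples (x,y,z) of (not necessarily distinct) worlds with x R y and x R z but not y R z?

Enumerating: (b,c,e), (b,e,c), (b,e,f), (b,f,e), (c,a,a), (c,a,c), (c,a,f), (f,a,a), (f,a,b), (f,a,c), (f,a,f), (f,b,a), … and 19 more.
Total: 31.

31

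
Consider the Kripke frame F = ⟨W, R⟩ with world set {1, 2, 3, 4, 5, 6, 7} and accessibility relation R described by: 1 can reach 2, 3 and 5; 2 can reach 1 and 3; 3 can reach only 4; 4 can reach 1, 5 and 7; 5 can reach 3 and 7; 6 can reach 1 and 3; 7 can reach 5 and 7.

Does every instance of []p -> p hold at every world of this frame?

Axiom T corresponds to the accessibility relation being reflexive.
Reflexive: no — 1 is not related to itself.

No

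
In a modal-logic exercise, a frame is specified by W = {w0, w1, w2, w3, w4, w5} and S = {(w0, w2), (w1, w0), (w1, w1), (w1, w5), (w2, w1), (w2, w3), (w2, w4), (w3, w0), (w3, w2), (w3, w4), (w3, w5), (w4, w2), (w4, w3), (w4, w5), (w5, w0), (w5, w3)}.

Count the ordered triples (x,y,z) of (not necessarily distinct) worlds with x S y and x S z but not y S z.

31

Enumerating: (w0,w2,w2), (w1,w0,w0), (w1,w0,w1), (w1,w0,w5), (w1,w5,w1), (w1,w5,w5), (w2,w1,w3), (w2,w1,w4), (w2,w3,w1), (w2,w3,w3), (w2,w4,w1), (w2,w4,w4), … and 19 more.
Total: 31.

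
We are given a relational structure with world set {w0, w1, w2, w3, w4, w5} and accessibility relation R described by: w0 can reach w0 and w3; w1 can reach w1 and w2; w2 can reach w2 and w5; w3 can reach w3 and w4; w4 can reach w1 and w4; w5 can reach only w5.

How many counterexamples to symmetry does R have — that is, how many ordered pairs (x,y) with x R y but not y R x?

Enumerating: (w0,w3), (w1,w2), (w2,w5), (w3,w4), (w4,w1).

5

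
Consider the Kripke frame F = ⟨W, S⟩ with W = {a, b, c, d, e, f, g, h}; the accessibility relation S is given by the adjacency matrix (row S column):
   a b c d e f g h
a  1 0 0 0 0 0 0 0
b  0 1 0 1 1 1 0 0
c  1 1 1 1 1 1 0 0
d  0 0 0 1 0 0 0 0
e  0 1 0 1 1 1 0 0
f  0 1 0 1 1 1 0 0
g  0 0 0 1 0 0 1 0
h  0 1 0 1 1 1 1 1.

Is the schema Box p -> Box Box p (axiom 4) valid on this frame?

Axiom 4 corresponds to the accessibility relation being transitive.
Transitive: yes — every two-step S-path is closed by a direct edge.

Yes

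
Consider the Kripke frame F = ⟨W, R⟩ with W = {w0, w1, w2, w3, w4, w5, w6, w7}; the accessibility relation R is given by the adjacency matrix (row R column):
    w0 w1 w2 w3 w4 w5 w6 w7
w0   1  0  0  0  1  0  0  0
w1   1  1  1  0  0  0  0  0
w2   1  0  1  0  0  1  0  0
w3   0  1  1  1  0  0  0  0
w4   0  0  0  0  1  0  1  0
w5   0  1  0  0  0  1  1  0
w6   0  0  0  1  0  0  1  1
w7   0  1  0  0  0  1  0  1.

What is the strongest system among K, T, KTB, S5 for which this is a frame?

T

Reflexive (axiom T): yes — every world is R-related to itself.
Symmetric (axiom B): no — w0 R w4 but not w4 R w0.
Euclidean (axiom 5): no — w1 R w0 and w1 R w2, but not w0 R w2.
So F validates K, T; KTB would additionally require R to be symmetric. The strongest is T.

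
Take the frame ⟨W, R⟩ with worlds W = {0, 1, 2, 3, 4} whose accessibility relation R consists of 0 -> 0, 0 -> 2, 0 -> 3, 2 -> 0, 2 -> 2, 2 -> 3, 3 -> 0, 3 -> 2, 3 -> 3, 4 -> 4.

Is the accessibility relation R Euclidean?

Euclidean: yes — any two successors of a common world are R-related.

Yes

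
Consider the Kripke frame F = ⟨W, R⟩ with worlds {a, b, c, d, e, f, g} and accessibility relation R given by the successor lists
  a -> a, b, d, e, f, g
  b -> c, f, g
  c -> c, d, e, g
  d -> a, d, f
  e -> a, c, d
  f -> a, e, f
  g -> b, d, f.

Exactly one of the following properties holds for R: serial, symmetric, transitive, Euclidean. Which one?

Serial: yes — every world has a successor (e.g. a R a).
Symmetric: no — a R b but not b R a.
Transitive: no — a R b and b R c, but not a R c.
Euclidean: no — a R b and a R d, but not b R d.
Only serial holds.

serial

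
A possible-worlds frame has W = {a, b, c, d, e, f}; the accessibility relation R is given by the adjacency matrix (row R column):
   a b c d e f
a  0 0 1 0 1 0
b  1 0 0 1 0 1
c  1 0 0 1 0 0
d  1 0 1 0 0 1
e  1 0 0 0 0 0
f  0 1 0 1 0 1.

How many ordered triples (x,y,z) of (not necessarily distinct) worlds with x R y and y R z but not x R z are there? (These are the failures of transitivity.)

20

Enumerating: (a,c,a), (a,c,d), (a,e,a), (b,a,c), (b,a,e), (b,d,c), (b,f,b), (c,a,c), (c,a,e), (c,d,c), (c,d,f), (d,a,e), … and 8 more.
Total: 20.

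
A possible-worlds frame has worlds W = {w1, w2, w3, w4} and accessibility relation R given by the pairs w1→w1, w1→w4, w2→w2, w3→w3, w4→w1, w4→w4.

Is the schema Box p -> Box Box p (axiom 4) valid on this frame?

By correspondence theory, 4 is valid on a frame iff R is transitive.
Transitive: yes — every two-step R-path is closed by a direct edge.

Yes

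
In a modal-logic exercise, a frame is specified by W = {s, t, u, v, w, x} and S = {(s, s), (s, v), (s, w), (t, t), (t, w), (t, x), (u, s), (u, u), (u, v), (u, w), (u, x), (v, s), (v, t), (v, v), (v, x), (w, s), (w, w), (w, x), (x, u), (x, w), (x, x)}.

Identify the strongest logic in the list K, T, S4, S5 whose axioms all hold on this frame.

Reflexive (axiom T): yes — every world is S-related to itself.
Transitive (axiom 4): no — s S v and v S t, but not s S t.
Euclidean (axiom 5): no — s S v and s S w, but not v S w.
So F validates K, T; S4 would additionally require S to be transitive. The strongest is T.

T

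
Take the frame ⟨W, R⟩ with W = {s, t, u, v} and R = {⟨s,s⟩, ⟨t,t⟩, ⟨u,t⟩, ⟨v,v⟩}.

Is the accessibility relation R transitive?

Transitive: yes — every two-step R-path is closed by a direct edge.

Yes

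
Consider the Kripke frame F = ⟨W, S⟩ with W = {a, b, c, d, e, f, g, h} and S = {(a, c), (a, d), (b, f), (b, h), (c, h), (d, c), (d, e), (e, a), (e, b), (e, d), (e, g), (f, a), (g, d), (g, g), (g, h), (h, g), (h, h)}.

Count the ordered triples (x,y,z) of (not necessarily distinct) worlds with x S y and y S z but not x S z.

21

Enumerating: (a,c,h), (a,d,e), (b,f,a), (b,h,g), (c,h,g), (d,c,h), (d,e,a), (d,e,b), (d,e,d), (d,e,g), (e,a,c), (e,b,f), … and 9 more.
Total: 21.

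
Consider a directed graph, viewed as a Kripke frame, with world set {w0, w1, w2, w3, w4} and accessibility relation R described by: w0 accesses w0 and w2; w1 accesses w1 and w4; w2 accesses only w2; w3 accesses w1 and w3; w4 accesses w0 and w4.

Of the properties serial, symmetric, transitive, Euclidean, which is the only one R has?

Serial: yes — every world has a successor (e.g. w0 R w0).
Symmetric: no — w0 R w2 but not w2 R w0.
Transitive: no — w1 R w4 and w4 R w0, but not w1 R w0.
Euclidean: no — w0 R w2 and w0 R w0, but not w2 R w0.
Only serial holds.

serial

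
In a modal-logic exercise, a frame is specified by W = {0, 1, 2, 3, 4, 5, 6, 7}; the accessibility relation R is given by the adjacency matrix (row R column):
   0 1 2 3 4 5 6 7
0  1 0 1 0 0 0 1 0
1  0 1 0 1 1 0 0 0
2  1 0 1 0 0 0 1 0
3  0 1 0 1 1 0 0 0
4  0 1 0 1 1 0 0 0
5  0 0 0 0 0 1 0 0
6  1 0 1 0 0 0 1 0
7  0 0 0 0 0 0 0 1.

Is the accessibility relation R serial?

Serial: yes — every world has a successor (e.g. 0 R 0).

Yes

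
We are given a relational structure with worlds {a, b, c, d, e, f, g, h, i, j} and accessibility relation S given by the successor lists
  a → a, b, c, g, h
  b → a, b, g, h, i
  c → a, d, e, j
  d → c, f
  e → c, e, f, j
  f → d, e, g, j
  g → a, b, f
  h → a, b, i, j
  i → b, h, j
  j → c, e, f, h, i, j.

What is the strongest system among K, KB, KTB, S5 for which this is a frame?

KB

Symmetric (axiom B): yes — every pair in S has its reverse in S.
Reflexive (axiom T): no — c is not related to itself.
Euclidean (axiom 5): no — a S b and a S c, but not b S c.
So F validates K, KB; KTB would additionally require S to be reflexive. The strongest is KB.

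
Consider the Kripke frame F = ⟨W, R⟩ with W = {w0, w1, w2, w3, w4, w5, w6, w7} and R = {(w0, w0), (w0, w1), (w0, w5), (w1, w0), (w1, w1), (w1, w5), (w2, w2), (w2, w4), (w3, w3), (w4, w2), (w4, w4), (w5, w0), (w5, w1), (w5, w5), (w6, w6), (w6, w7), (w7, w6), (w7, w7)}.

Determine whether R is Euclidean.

Euclidean: yes — any two successors of a common world are R-related.

Yes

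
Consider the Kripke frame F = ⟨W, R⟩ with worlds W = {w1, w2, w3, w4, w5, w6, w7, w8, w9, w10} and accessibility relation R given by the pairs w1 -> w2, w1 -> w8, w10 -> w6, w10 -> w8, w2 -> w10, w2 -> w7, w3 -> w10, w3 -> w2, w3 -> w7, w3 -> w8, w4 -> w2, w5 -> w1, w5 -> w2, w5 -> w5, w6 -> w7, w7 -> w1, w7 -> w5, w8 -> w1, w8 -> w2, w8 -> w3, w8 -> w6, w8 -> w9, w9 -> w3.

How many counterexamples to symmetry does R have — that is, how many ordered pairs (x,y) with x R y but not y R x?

18

Enumerating: (w1,w2), (w10,w6), (w10,w8), (w2,w10), (w2,w7), (w3,w10), (w3,w2), (w3,w7), (w4,w2), (w5,w1), (w5,w2), (w6,w7), (w7,w1), (w7,w5), (w8,w2), (w8,w6), (w8,w9), (w9,w3).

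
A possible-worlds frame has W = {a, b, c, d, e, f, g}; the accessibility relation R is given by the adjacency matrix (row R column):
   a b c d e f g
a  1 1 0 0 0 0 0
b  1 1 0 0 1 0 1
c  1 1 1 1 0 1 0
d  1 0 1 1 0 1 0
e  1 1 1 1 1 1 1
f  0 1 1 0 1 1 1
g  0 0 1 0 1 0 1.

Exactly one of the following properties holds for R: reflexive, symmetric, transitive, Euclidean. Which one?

reflexive

Reflexive: yes — every world is R-related to itself.
Symmetric: no — b R g but not g R b.
Transitive: no — a R b and b R e, but not a R e.
Euclidean: no — b R a and b R e, but not a R e.
Only reflexive holds.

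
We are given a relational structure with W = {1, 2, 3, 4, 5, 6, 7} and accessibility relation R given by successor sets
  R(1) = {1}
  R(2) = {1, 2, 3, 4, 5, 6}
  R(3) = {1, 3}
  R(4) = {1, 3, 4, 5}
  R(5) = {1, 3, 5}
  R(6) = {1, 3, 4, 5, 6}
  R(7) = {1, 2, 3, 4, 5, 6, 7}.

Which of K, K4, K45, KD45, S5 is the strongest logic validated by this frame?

Transitive (axiom 4): yes — every two-step R-path is closed by a direct edge.
Euclidean (axiom 5): no — 2 R 1 and 2 R 3, but not 1 R 3.
Serial (axiom D): yes — every world has a successor (e.g. 1 R 1).
Reflexive (axiom T): yes — every world is R-related to itself.
So F validates K, K4; K45 would additionally require R to be Euclidean. The strongest is K4.

K4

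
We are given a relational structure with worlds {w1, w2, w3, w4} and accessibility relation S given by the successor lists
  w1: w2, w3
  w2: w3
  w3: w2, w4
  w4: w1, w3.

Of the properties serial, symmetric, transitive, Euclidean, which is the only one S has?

Serial: yes — every world has a successor (e.g. w1 S w2).
Symmetric: no — w1 S w2 but not w2 S w1.
Transitive: no — w1 S w3 and w3 S w4, but not w1 S w4.
Euclidean: no — w3 S w2 and w3 S w4, but not w2 S w4.
Only serial holds.

serial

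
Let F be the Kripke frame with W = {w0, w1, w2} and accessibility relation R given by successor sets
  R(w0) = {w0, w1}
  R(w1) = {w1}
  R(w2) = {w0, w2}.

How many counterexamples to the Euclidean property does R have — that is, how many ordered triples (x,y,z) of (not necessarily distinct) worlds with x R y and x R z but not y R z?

2

Enumerating: (w0,w1,w0), (w2,w0,w2).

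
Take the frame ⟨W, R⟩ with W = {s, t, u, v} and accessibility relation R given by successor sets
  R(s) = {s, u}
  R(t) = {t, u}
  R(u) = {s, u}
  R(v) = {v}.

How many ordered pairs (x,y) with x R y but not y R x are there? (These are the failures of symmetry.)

1

Enumerating: (t,u).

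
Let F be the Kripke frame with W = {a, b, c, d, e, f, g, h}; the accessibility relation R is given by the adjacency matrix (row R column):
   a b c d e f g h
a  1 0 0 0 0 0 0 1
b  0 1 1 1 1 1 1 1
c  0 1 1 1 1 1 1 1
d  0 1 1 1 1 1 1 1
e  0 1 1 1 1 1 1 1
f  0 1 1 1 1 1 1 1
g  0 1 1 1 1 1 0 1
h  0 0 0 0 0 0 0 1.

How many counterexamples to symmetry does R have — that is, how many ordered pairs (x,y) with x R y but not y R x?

Enumerating: (a,h), (b,h), (c,h), (d,h), (e,h), (f,h), (g,h).

7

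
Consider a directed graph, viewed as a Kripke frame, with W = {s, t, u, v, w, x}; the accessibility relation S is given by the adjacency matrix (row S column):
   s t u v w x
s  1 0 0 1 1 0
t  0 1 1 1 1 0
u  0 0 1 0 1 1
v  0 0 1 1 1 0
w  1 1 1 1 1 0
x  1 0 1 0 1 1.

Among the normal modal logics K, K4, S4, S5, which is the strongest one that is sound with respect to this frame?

Transitive (axiom 4): no — s S v and v S u, but not s S u.
Reflexive (axiom T): yes — every world is S-related to itself.
Euclidean (axiom 5): no — t S u and t S v, but not u S v.
So F validates K; K4 would additionally require S to be transitive. The strongest is K.

K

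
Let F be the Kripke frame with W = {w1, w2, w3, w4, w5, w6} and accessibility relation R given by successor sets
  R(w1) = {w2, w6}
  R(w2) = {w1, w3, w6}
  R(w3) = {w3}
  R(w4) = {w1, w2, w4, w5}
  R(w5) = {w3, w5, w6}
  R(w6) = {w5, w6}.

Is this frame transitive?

No

Transitive: no — w1 R w2 and w2 R w3, but not w1 R w3.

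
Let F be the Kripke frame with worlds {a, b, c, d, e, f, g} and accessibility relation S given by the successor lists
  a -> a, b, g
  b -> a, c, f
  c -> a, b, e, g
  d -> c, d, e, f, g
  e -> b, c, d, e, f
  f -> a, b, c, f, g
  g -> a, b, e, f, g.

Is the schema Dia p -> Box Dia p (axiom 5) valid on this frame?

No

By correspondence theory, 5 is valid on a frame iff S is Euclidean.
Euclidean: no — a S b and a S g, but not b S g.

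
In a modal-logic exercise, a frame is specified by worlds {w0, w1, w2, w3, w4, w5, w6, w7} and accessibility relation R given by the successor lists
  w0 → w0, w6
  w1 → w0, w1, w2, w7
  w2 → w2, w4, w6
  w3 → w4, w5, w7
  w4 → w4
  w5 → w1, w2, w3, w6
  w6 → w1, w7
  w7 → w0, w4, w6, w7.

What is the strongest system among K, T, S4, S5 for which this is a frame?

Reflexive (axiom T): no — w3 is not related to itself.
Transitive (axiom 4): no — w0 R w6 and w6 R w1, but not w0 R w1.
Euclidean (axiom 5): no — w1 R w0 and w1 R w2, but not w0 R w2.
So F validates K; T would additionally require R to be reflexive. The strongest is K.

K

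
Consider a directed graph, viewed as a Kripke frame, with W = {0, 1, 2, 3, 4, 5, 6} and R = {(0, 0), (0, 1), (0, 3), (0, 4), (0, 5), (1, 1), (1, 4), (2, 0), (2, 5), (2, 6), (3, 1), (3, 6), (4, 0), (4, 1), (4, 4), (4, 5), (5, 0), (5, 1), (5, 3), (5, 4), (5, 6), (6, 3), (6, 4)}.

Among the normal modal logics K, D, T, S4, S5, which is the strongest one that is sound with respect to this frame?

Serial (axiom D): yes — every world has a successor (e.g. 0 R 0).
Reflexive (axiom T): no — 2 is not related to itself.
Transitive (axiom 4): no — 0 R 3 and 3 R 6, but not 0 R 6.
Euclidean (axiom 5): no — 0 R 1 and 0 R 3, but not 1 R 3.
So F validates K, D; T would additionally require R to be reflexive. The strongest is D.

D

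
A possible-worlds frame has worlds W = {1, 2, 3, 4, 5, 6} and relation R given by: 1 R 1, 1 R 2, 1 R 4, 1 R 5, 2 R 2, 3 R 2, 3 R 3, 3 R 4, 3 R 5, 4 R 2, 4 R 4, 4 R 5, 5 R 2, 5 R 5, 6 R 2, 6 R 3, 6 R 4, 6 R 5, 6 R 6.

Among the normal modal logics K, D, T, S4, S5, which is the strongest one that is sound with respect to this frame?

S4

Serial (axiom D): yes — every world has a successor (e.g. 1 R 1).
Reflexive (axiom T): yes — every world is R-related to itself.
Transitive (axiom 4): yes — every two-step R-path is closed by a direct edge.
Euclidean (axiom 5): no — 1 R 2 and 1 R 4, but not 2 R 4.
So F validates K, D, T, S4; S5 would additionally require R to be Euclidean. The strongest is S4.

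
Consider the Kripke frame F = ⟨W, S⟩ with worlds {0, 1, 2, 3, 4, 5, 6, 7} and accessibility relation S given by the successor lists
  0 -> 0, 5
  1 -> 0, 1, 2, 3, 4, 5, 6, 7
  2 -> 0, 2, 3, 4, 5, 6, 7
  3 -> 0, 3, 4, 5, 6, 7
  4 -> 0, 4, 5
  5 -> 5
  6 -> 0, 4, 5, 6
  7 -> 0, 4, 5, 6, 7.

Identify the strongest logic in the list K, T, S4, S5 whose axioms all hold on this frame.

S4

Reflexive (axiom T): yes — every world is S-related to itself.
Transitive (axiom 4): yes — every two-step S-path is closed by a direct edge.
Euclidean (axiom 5): no — 1 S 0 and 1 S 2, but not 0 S 2.
So F validates K, T, S4; S5 would additionally require S to be Euclidean. The strongest is S4.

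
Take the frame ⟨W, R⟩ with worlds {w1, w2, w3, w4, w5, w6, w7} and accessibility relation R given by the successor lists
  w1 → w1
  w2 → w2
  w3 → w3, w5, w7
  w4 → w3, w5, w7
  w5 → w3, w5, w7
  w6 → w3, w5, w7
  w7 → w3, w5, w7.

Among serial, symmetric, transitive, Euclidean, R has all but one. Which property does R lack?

symmetric

Serial: yes — every world has a successor (e.g. w1 R w1).
Symmetric: no — w4 R w3 but not w3 R w4.
Transitive: yes — every two-step R-path is closed by a direct edge.
Euclidean: yes — any two successors of a common world are R-related.
Only symmetric fails.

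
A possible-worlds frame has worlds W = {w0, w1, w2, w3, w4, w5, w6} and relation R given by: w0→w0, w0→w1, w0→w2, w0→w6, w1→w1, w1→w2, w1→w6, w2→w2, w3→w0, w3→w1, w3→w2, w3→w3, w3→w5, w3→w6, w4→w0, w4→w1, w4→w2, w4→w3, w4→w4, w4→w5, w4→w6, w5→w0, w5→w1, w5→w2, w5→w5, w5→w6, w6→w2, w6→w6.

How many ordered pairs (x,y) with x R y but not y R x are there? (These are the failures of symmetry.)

Enumerating: (w0,w1), (w0,w2), (w0,w6), (w1,w2), (w1,w6), (w3,w0), (w3,w1), (w3,w2), (w3,w5), (w3,w6), (w4,w0), (w4,w1), … and 9 more.
Total: 21.

21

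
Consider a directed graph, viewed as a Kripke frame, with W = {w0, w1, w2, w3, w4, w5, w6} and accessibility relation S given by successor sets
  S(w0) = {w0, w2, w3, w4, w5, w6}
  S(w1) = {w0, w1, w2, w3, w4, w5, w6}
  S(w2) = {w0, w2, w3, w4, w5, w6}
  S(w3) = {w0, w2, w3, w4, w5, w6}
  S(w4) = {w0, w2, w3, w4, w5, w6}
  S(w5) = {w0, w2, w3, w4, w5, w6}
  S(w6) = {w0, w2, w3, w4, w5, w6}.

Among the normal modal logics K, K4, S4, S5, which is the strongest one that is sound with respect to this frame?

Transitive (axiom 4): yes — every two-step S-path is closed by a direct edge.
Reflexive (axiom T): yes — every world is S-related to itself.
Euclidean (axiom 5): no — w1 S w0 and w1 S w1, but not w0 S w1.
So F validates K, K4, S4; S5 would additionally require S to be Euclidean. The strongest is S4.

S4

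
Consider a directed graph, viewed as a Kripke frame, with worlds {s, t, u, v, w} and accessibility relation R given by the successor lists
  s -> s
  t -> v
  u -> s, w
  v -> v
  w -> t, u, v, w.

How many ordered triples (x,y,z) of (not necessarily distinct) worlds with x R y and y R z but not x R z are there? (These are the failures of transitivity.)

Enumerating: (u,w,t), (u,w,u), (u,w,v), (w,u,s).

4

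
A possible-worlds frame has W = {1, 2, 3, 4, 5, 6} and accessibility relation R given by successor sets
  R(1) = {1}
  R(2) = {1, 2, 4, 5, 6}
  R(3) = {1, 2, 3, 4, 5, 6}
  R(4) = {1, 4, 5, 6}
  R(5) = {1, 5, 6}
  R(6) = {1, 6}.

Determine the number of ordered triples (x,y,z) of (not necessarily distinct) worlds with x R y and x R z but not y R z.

Enumerating: (2,1,2), (2,1,4), (2,1,5), (2,1,6), (2,4,2), (2,5,2), (2,5,4), (2,6,2), (2,6,4), (2,6,5), (3,1,2), (3,1,3), … and 23 more.
Total: 35.

35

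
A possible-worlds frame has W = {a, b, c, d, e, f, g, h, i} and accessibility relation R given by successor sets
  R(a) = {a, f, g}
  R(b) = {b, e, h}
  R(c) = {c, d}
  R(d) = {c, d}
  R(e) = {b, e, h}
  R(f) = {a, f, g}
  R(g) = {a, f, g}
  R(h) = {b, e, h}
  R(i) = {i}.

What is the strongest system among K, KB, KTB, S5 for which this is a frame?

S5

Symmetric (axiom B): yes — every pair in R has its reverse in R.
Reflexive (axiom T): yes — every world is R-related to itself.
Euclidean (axiom 5): yes — any two successors of a common world are R-related.
So F validates K, KB, KTB, S5. The strongest is S5.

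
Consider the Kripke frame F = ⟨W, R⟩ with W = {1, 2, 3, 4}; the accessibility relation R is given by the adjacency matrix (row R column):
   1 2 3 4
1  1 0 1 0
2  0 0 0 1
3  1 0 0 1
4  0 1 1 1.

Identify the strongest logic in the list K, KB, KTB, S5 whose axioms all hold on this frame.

Symmetric (axiom B): yes — every pair in R has its reverse in R.
Reflexive (axiom T): no — 2 is not related to itself.
Euclidean (axiom 5): no — 3 R 1 and 3 R 4, but not 1 R 4.
So F validates K, KB; KTB would additionally require R to be reflexive. The strongest is KB.

KB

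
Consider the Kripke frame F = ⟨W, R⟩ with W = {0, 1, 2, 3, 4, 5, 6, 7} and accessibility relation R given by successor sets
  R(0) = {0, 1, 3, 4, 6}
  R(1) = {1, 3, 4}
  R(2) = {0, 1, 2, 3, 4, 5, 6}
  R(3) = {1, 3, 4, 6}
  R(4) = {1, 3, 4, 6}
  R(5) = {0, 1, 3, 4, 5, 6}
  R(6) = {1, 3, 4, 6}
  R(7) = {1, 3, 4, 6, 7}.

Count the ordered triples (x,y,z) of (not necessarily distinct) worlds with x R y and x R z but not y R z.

39

Enumerating: (0,1,0), (0,1,6), (0,3,0), (0,4,0), (0,6,0), (2,0,2), (2,0,5), (2,1,0), (2,1,2), (2,1,5), (2,1,6), (2,3,0), … and 27 more.
Total: 39.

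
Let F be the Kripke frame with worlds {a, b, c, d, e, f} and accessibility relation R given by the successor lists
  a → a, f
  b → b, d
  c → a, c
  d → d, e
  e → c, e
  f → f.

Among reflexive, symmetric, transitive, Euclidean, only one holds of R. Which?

Reflexive: yes — every world is R-related to itself.
Symmetric: no — a R f but not f R a.
Transitive: no — b R d and d R e, but not b R e.
Euclidean: no — a R f and a R a, but not f R a.
Only reflexive holds.

reflexive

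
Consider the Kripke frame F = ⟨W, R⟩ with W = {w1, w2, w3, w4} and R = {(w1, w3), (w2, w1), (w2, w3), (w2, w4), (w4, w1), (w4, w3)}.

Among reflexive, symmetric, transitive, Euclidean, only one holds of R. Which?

transitive

Reflexive: no — w1 is not related to itself.
Symmetric: no — w1 R w3 but not w3 R w1.
Transitive: yes — every two-step R-path is closed by a direct edge.
Euclidean: no — w2 R w1 and w2 R w4, but not w1 R w4.
Only transitive holds.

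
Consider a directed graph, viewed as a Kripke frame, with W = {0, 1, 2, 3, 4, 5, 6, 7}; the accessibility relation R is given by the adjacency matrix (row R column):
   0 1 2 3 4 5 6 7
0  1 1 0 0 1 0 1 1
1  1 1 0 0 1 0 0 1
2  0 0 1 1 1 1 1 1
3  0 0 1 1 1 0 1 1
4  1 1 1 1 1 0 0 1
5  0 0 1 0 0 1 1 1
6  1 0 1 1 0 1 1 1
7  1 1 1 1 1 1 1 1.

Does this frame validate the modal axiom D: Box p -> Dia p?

The schema D characterises exactly the serial frames.
Serial: yes — every world has a successor (e.g. 0 R 0).

Yes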